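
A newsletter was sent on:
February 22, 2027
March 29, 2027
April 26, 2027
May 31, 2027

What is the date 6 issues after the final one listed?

These are Mondays with 35, 28, 35-day gaps.
Each is the final Monday of its month — March 29, 2027 is past the 28th, so '4th Monday' doesn't fit.
June 2027 ends with Monday June 28, 2027.
Last Monday of July 2027: July 26, 2027.
Last Monday of August 2027: August 30, 2027.
Last Monday of September 2027: September 27, 2027.
October 2027 ends with Monday October 25, 2027.
November 2027 ends with Monday November 29, 2027.

November 29, 2027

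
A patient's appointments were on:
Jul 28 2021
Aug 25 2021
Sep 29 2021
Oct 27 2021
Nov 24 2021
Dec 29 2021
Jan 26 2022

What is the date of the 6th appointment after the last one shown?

Jul 27 2022

All Wednesdays; the gaps (28, 35, 28, 28, 35, 28) vary with month length.
This is the last Wednesday of each month.
February 2022 ends with Wednesday Feb 23 2022.
Last Wednesday of March 2022: Mar 30 2022.
April 2022 ends with Wednesday Apr 27 2022.
May 2022 ends with Wednesday May 25 2022.
Last Wednesday of June 2022: Jun 29 2022.
July 2022 ends with Wednesday Jul 27 2022.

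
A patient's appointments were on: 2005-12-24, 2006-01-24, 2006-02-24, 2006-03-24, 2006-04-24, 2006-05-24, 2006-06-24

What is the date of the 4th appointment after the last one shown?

Each date is the 24th; the gaps (31, 31, 28, 31, 30, 31) track the month lengths.
The rule is the 24th of each month.
Next: July 2006 → 2006-07-24.
August 2006: 2006-08-24.
Next: September 2006 → 2006-09-24.
October 2006: 2006-10-24.

2006-10-24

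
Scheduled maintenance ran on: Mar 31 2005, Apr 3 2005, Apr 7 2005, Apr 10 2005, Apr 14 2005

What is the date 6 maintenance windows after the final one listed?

Gaps: 3, 4, 3, 4 days — not constant, but cyclic with period 2.
The events fall on every Thursday and Sunday.
The following Sunday is Apr 17 2005.
Next Thursday: Apr 21 2005.
The following Sunday is Apr 24 2005.
The following Thursday is Apr 28 2005.
The following Sunday is May 1 2005.
Next Thursday: May 5 2005.

May 5 2005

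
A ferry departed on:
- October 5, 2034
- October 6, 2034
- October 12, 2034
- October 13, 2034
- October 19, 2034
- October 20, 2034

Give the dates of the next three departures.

Gaps: 1, 6, 1, 6, 1 days — not constant, but cyclic with period 2.
The events fall on every Thursday and Friday.
Next Thursday: October 26, 2034.
Next Friday: October 27, 2034.
The following Thursday is November 2, 2034.

October 26, 2034; October 27, 2034; November 2, 2034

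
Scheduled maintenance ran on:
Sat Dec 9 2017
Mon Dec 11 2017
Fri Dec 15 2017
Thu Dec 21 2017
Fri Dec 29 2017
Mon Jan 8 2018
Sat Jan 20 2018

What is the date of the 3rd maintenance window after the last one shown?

Intervals are 2, 4, 6, 8, 10, 12 days — an arithmetic progression with common difference 2.
Next gap: 14 days. Sat Jan 20 2018 + 14 days = Sat Feb 3 2018.
Next gap: 16 days. Sat Feb 3 2018 + 16 days = Mon Feb 19 2018.
Next gap: 18 days. Mon Feb 19 2018 + 18 days = Fri Mar 9 2018.

Fri Mar 9 2018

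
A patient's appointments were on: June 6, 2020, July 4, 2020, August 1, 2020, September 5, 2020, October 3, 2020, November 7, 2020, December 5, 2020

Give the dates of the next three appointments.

All dates are Saturdays, 28, 28, 35, 28, 35, 28 days apart.
Specifically, the 1st Saturday of each month.
1st Saturday of January 2021: January 2, 2021.
February 2021 — 1st Saturday is February 6, 2021.
March 2021 — 1st Saturday is March 6, 2021.

January 2, 2021; February 6, 2021; March 6, 2021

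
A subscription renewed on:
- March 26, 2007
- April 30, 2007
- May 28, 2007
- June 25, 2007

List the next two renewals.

July 30, 2007; August 27, 2007

These are Mondays with 35, 28, 28-day gaps.
Each is the final Monday of its month — April 30, 2007 is past the 28th, so '4th Monday' doesn't fit.
Last Monday of July 2007: July 30, 2007.
August 2007 ends with Monday August 27, 2007.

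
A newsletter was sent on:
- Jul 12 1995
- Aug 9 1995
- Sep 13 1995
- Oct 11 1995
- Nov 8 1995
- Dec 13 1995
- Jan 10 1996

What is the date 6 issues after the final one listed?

Jul 10 1996

These are Wednesdays at 28- or 35-day spacing (28, 35, 28, 28, 35, 28).
The pattern: 2nd Wednesday of the month.
2nd Wednesday of February 1996: Feb 14 1996.
March 1996 — 2nd Wednesday is Mar 13 1996.
April 1996 — 2nd Wednesday is Apr 10 1996.
May 1996 — 2nd Wednesday is May 8 1996.
June 1996 — 2nd Wednesday is Jun 12 1996.
July 1996 — 2nd Wednesday is Jul 10 1996.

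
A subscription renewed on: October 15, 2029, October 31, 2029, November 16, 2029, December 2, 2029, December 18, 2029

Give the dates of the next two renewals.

Gaps between consecutive events: 16, 16, 16, 16 days — a constant 16-day interval.
December 18, 2029 + 16 days = January 3, 2030.
January 3, 2030 + 16 days = January 19, 2030.

January 3, 2030; January 19, 2030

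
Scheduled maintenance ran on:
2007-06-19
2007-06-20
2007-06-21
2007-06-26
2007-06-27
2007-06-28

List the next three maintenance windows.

2007-07-03, 2007-07-04, 2007-07-05

Gaps: 1, 1, 5, 1, 1 days — not constant, but cyclic with period 3.
The events fall on every Tuesday, Wednesday and Thursday.
Next Tuesday: 2007-07-03.
The following Wednesday is 2007-07-04.
Next Thursday: 2007-07-05.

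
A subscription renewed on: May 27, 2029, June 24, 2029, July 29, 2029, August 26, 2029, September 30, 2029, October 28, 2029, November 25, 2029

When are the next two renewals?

These are Sundays with 28, 35, 28, 35, 28, 28-day gaps.
Each is the final Sunday of its month — July 29, 2029 is past the 28th, so '4th Sunday' doesn't fit.
Last Sunday of December 2029: December 30, 2029.
Last Sunday of January 2030: January 27, 2030.

December 30, 2029; January 27, 2030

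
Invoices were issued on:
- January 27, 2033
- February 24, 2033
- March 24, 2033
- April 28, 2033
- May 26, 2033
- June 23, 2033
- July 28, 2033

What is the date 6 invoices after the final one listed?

These are Thursdays at 28- or 35-day spacing (28, 28, 35, 28, 28, 35).
The pattern: 4th Thursday of the month.
4th Thursday of August 2033: August 25, 2033.
September 2033 — 4th Thursday is September 22, 2033.
4th Thursday of October 2033: October 27, 2033.
November 2033 — 4th Thursday is November 24, 2033.
4th Thursday of December 2033: December 22, 2033.
January 2034 — 4th Thursday is January 26, 2034.

January 26, 2034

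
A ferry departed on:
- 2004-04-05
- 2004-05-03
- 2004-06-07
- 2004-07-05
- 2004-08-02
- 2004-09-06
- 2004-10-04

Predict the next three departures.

All dates are Mondays, 28, 35, 28, 28, 35, 28 days apart.
Specifically, the 1st Monday of each month.
November 2004 — 1st Monday is 2004-11-01.
December 2004 — 1st Monday is 2004-12-06.
1st Monday of January 2005: 2005-01-03.

2004-11-01, 2004-12-06, 2005-01-03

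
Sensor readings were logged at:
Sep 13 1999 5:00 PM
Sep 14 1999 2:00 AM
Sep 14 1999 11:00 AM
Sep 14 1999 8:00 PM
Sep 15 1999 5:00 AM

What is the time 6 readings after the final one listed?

Sep 17 1999 11:00 AM

Gaps: 9, 9, 9, 9 hours — each event is 9 hours after the previous one.
Sep 15 1999 5:00 AM + 9 h = Sep 15 1999 2:00 PM.
Sep 15 1999 2:00 PM + 9 h = Sep 15 1999 11:00 PM.
Sep 15 1999 11:00 PM + 9 h = Sep 16 1999 8:00 AM.
Sep 16 1999 8:00 AM + 9 h = Sep 16 1999 5:00 PM.
Sep 16 1999 5:00 PM + 9 h = Sep 17 1999 2:00 AM.
Sep 17 1999 2:00 AM + 9 h = Sep 17 1999 11:00 AM.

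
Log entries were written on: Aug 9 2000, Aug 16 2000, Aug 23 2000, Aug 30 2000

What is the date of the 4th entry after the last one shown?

Sep 27 2000

Every event comes 7 days after the last (7, 7, 7).
Aug 30 2000 + 7 days = Sep 6 2000.
Sep 6 2000 + 7 days = Sep 13 2000.
Sep 13 2000 + 7 days = Sep 20 2000.
Sep 20 2000 + 7 days = Sep 27 2000.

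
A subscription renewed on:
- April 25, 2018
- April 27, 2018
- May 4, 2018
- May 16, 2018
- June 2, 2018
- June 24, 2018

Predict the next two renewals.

July 21, 2018; August 22, 2018

Intervals are 2, 7, 12, 17, 22 days — an arithmetic progression with common difference 5.
Next gap: 27 days. June 24, 2018 + 27 days = July 21, 2018.
Next gap: 32 days. July 21, 2018 + 32 days = August 22, 2018.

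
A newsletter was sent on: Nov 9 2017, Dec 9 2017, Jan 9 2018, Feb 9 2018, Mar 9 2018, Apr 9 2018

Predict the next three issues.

May 9 2018, Jun 9 2018, Jul 9 2018

The day-of-month is always 9 (30, 31, 31, 28, 31 days between events).
So this recurs on the 9th of each month.
May 2018: May 9 2018.
Next: June 2018 → Jun 9 2018.
July 2018: Jul 9 2018.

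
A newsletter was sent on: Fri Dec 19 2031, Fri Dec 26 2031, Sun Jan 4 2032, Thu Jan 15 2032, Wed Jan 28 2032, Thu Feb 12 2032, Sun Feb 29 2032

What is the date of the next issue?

Intervals are 7, 9, 11, 13, 15, 17 days — an arithmetic progression with common difference 2.
Next gap: 19 days. Sun Feb 29 2032 + 19 days = Fri Mar 19 2032.

Fri Mar 19 2032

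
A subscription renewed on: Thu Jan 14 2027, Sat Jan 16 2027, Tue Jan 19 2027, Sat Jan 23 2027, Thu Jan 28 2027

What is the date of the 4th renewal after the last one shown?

Gaps: 2, 3, 4, 5 days — each gap is 1 larger than the previous one.
Next gap: 6 days. Thu Jan 28 2027 + 6 days = Wed Feb 3 2027.
Next gap: 7 days. Wed Feb 3 2027 + 7 days = Wed Feb 10 2027.
Next gap: 8 days. Wed Feb 10 2027 + 8 days = Thu Feb 18 2027.
Next gap: 9 days. Thu Feb 18 2027 + 9 days = Sat Feb 27 2027.

Sat Feb 27 2027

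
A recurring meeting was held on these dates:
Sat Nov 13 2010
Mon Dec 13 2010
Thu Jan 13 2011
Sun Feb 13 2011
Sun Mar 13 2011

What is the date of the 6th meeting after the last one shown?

The day-of-month is always 13 (30, 31, 31, 28 days between events).
So this recurs on the 13th of each month.
Next: April 2011 → Wed Apr 13 2011.
May 2011: Fri May 13 2011.
June 2011: Mon Jun 13 2011.
Next: July 2011 → Wed Jul 13 2011.
August 2011: Sat Aug 13 2011.
Next: September 2011 → Tue Sep 13 2011.

Tue Sep 13 2011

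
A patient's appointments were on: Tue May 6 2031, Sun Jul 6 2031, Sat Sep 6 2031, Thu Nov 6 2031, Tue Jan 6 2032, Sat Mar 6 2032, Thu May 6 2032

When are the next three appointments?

Tue Jul 6 2032, Mon Sep 6 2032, Sat Nov 6 2032

Gaps: 61, 62, 61, 61, 60, 61 days — not constant. Every event is on the 6th of the month.
Pattern: the 6th of every 2 months.
Next: July 2032 → Tue Jul 6 2032.
Next: September 2032 → Mon Sep 6 2032.
Next: November 2032 → Sat Nov 6 2032.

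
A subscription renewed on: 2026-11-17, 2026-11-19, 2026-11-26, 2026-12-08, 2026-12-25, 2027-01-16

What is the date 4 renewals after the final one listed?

Intervals are 2, 7, 12, 17, 22 days — an arithmetic progression with common difference 5.
Next gap: 27 days. 2027-01-16 + 27 days = 2027-02-12.
Next gap: 32 days. 2027-02-12 + 32 days = 2027-03-16.
Next gap: 37 days. 2027-03-16 + 37 days = 2027-04-22.
Next gap: 42 days. 2027-04-22 + 42 days = 2027-06-03.

2027-06-03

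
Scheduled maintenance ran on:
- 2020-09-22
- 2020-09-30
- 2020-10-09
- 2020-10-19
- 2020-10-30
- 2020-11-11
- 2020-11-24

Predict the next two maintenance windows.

Intervals are 8, 9, 10, 11, 12, 13 days — an arithmetic progression with common difference 1.
Next gap: 14 days. 2020-11-24 + 14 days = 2020-12-08.
Next gap: 15 days. 2020-12-08 + 15 days = 2020-12-23.

2020-12-08, 2020-12-23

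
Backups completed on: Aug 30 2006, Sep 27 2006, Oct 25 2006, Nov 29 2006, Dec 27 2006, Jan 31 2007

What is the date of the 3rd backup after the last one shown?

All Wednesdays; the gaps (28, 28, 35, 28, 35) vary with month length.
This is the last Wednesday of each month.
February 2007 ends with Wednesday Feb 28 2007.
Last Wednesday of March 2007: Mar 28 2007.
April 2007 ends with Wednesday Apr 25 2007.

Apr 25 2007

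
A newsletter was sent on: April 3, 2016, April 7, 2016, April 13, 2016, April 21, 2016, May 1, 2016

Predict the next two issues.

May 13, 2016; May 27, 2016

Gaps: 4, 6, 8, 10 days — each gap is 2 larger than the previous one.
Next gap: 12 days. May 1, 2016 + 12 days = May 13, 2016.
Next gap: 14 days. May 13, 2016 + 14 days = May 27, 2016.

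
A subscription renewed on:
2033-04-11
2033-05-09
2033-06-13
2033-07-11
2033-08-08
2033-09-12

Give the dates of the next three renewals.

Gaps: 28, 35, 28, 28, 35 days — a mix of 28 and 35. Every date is a Monday.
Each is the 2nd Monday of its month.
2nd Monday of October 2033: 2033-10-10.
2nd Monday of November 2033: 2033-11-14.
December 2033 — 2nd Monday is 2033-12-12.

2033-10-10, 2033-11-14, 2033-12-12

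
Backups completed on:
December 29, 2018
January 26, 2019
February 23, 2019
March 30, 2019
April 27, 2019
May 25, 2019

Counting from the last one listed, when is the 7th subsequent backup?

December 28, 2019

Every date is a Saturday; gaps 28, 28, 35, 28, 28 days.
Each is the last Saturday of its month (at least one falls on the 29th or later, ruling out '4th Saturday').
June 2019 ends with Saturday June 29, 2019.
July 2019 ends with Saturday July 27, 2019.
August 2019 ends with Saturday August 31, 2019.
September 2019 ends with Saturday September 28, 2019.
Last Saturday of October 2019: October 26, 2019.
November 2019 ends with Saturday November 30, 2019.
Last Saturday of December 2019: December 28, 2019.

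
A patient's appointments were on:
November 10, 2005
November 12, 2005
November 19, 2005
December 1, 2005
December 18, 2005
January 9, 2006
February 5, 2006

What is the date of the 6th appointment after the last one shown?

October 30, 2006

The spacing grows by 5 each time: 2, 7, 12, 17, 22, 27 days.
Next gap: 32 days. February 5, 2006 + 32 days = March 9, 2006.
Next gap: 37 days. March 9, 2006 + 37 days = April 15, 2006.
Next gap: 42 days. April 15, 2006 + 42 days = May 27, 2006.
Next gap: 47 days. May 27, 2006 + 47 days = July 13, 2006.
Next gap: 52 days. July 13, 2006 + 52 days = September 3, 2006.
Next gap: 57 days. September 3, 2006 + 57 days = October 30, 2006.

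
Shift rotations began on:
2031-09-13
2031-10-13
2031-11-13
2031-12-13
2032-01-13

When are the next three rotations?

2032-02-13, 2032-03-13, 2032-04-13

Gaps: 30, 31, 30, 31 days — not constant. Every event is on the 13th of the month.
Pattern: the 13th of each month.
Next: February 2032 → 2032-02-13.
Next: March 2032 → 2032-03-13.
April 2032: 2032-04-13.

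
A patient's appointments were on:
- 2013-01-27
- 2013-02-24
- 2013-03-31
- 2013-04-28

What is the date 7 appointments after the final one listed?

2013-11-24

Every date is a Sunday; gaps 28, 35, 28 days.
Each is the last Sunday of its month (at least one falls on the 29th or later, ruling out '4th Sunday').
May 2013 ends with Sunday 2013-05-26.
Last Sunday of June 2013: 2013-06-30.
Last Sunday of July 2013: 2013-07-28.
Last Sunday of August 2013: 2013-08-25.
September 2013 ends with Sunday 2013-09-29.
October 2013 ends with Sunday 2013-10-27.
Last Sunday of November 2013: 2013-11-24.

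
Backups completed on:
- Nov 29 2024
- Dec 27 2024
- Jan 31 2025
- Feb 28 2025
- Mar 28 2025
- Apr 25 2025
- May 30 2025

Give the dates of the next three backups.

Jun 27 2025, Jul 25 2025, Aug 29 2025

These are Fridays with 28, 35, 28, 28, 28, 35-day gaps.
Each is the final Friday of its month — Nov 29 2024 is past the 28th, so '4th Friday' doesn't fit.
June 2025 ends with Friday Jun 27 2025.
Last Friday of July 2025: Jul 25 2025.
Last Friday of August 2025: Aug 29 2025.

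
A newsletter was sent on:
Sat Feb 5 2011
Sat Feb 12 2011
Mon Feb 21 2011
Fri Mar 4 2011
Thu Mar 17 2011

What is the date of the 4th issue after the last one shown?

Intervals are 7, 9, 11, 13 days — an arithmetic progression with common difference 2.
Next gap: 15 days. Thu Mar 17 2011 + 15 days = Fri Apr 1 2011.
Next gap: 17 days. Fri Apr 1 2011 + 17 days = Mon Apr 18 2011.
Next gap: 19 days. Mon Apr 18 2011 + 19 days = Sat May 7 2011.
Next gap: 21 days. Sat May 7 2011 + 21 days = Sat May 28 2011.

Sat May 28 2011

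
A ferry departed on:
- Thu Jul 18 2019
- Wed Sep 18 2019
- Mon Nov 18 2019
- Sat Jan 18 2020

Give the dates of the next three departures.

Each date is the 18th; the gaps (62, 61, 61) track the month lengths.
The rule is the 18th of every 2 months.
Next: March 2020 → Wed Mar 18 2020.
Next: May 2020 → Mon May 18 2020.
July 2020: Sat Jul 18 2020.

Wed Mar 18 2020, Mon May 18 2020, Sat Jul 18 2020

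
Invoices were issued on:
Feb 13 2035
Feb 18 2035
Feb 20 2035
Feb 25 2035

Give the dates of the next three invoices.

Feb 27 2035, Mar 4 2035, Mar 6 2035

Every event lands on a Tuesday or Sunday (gaps cycle 5, 2, 5).
So the schedule is: every Tuesday and Sunday.
The following Tuesday is Feb 27 2035.
Next Sunday: Mar 4 2035.
Next Tuesday: Mar 6 2035.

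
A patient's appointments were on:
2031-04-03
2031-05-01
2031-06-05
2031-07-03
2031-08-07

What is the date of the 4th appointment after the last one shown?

All dates are Thursdays, 28, 35, 28, 35 days apart.
Specifically, the 1st Thursday of each month.
1st Thursday of September 2031: 2031-09-04.
October 2031 — 1st Thursday is 2031-10-02.
1st Thursday of November 2031: 2031-11-06.
1st Thursday of December 2031: 2031-12-04.

2031-12-04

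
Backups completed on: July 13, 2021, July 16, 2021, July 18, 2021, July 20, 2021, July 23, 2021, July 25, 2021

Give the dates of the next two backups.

Gaps: 3, 2, 2, 3, 2 days — not constant, but cyclic with period 3.
The events fall on every Tuesday, Friday and Sunday.
The following Tuesday is July 27, 2021.
Next Friday: July 30, 2021.

July 27, 2021; July 30, 2021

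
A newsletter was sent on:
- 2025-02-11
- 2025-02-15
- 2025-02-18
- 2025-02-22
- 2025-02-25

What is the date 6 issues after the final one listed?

2025-03-18

Gaps: 4, 3, 4, 3 days — not constant, but cyclic with period 2.
The events fall on every Tuesday and Saturday.
Next Saturday: 2025-03-01.
The following Tuesday is 2025-03-04.
Next Saturday: 2025-03-08.
Next Tuesday: 2025-03-11.
The following Saturday is 2025-03-15.
Next Tuesday: 2025-03-18.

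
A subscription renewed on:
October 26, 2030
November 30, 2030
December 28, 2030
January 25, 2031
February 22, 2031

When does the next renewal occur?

March 29, 2031

Every date is a Saturday; gaps 35, 28, 28, 28 days.
Each is the last Saturday of its month (at least one falls on the 29th or later, ruling out '4th Saturday').
March 2031 ends with Saturday March 29, 2031.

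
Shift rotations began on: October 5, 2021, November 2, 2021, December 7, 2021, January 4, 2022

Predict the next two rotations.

February 1, 2022; March 1, 2022

Gaps: 28, 35, 28 days — a mix of 28 and 35. Every date is a Tuesday.
Each is the 1st Tuesday of its month.
February 2022 — 1st Tuesday is February 1, 2022.
1st Tuesday of March 2022: March 1, 2022.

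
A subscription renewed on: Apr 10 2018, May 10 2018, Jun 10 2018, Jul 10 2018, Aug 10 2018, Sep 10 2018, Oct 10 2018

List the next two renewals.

Each date is the 10th; the gaps (30, 31, 30, 31, 31, 30) track the month lengths.
The rule is the 10th of each month.
Next: November 2018 → Nov 10 2018.
December 2018: Dec 10 2018.

Nov 10 2018, Dec 10 2018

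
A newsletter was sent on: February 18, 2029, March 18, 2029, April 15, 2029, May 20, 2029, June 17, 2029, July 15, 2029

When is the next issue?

Gaps: 28, 28, 35, 28, 28 days — a mix of 28 and 35. Every date is a Sunday.
Each is the 3rd Sunday of its month.
3rd Sunday of August 2029: August 19, 2029.

August 19, 2029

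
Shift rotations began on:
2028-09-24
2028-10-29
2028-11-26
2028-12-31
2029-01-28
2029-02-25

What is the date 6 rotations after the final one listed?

2029-08-26

All Sundays; the gaps (35, 28, 35, 28, 28) vary with month length.
This is the last Sunday of each month.
March 2029 ends with Sunday 2029-03-25.
Last Sunday of April 2029: 2029-04-29.
May 2029 ends with Sunday 2029-05-27.
June 2029 ends with Sunday 2029-06-24.
July 2029 ends with Sunday 2029-07-29.
Last Sunday of August 2029: 2029-08-26.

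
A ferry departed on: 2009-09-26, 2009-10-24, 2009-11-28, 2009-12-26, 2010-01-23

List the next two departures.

2010-02-27, 2010-03-27

All dates are Saturdays, 28, 35, 28, 28 days apart.
Specifically, the 4th Saturday of each month.
February 2010 — 4th Saturday is 2010-02-27.
4th Saturday of March 2010: 2010-03-27.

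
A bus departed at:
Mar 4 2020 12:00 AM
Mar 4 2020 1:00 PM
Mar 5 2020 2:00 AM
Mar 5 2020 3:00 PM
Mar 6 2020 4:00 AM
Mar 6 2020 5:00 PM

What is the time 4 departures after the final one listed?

Spacing: 13, 13, 13, 13, 13 h — constant 13 h.
Mar 6 2020 5:00 PM + 13 h = Mar 7 2020 6:00 AM.
Mar 7 2020 6:00 AM + 13 h = Mar 7 2020 7:00 PM.
Mar 7 2020 7:00 PM + 13 h = Mar 8 2020 8:00 AM.
Mar 8 2020 8:00 AM + 13 h = Mar 8 2020 9:00 PM.

Mar 8 2020 9:00 PM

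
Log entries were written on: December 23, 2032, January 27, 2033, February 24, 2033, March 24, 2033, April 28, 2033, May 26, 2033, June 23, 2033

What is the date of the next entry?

Gaps: 35, 28, 28, 35, 28, 28 days — a mix of 28 and 35. Every date is a Thursday.
Each is the 4th Thursday of its month.
4th Thursday of July 2033: July 28, 2033.

July 28, 2033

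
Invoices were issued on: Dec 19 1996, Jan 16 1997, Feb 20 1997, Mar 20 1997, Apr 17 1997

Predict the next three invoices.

All dates are Thursdays, 28, 35, 28, 28 days apart.
Specifically, the 3rd Thursday of each month.
May 1997 — 3rd Thursday is May 15 1997.
June 1997 — 3rd Thursday is Jun 19 1997.
July 1997 — 3rd Thursday is Jul 17 1997.

May 15 1997, Jun 19 1997, Jul 17 1997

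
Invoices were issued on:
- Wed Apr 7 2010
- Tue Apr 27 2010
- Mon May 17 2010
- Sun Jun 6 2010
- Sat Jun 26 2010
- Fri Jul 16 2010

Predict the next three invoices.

Every event comes 20 days after the last (20, 20, 20, 20, 20).
Fri Jul 16 2010 + 20 days = Thu Aug 5 2010.
Thu Aug 5 2010 + 20 days = Wed Aug 25 2010.
Wed Aug 25 2010 + 20 days = Tue Sep 14 2010.

Thu Aug 5 2010, Wed Aug 25 2010, Tue Sep 14 2010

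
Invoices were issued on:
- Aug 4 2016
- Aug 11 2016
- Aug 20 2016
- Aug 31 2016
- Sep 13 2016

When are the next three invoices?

Intervals are 7, 9, 11, 13 days — an arithmetic progression with common difference 2.
Next gap: 15 days. Sep 13 2016 + 15 days = Sep 28 2016.
Next gap: 17 days. Sep 28 2016 + 17 days = Oct 15 2016.
Next gap: 19 days. Oct 15 2016 + 19 days = Nov 3 2016.

Sep 28 2016, Oct 15 2016, Nov 3 2016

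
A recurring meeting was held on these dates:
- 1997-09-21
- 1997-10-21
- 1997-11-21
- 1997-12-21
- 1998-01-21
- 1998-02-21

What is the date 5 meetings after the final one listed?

1998-07-21

Each date is the 21st; the gaps (30, 31, 30, 31, 31) track the month lengths.
The rule is the 21st of each month.
March 1998: 1998-03-21.
Next: April 1998 → 1998-04-21.
May 1998: 1998-05-21.
Next: June 1998 → 1998-06-21.
Next: July 1998 → 1998-07-21.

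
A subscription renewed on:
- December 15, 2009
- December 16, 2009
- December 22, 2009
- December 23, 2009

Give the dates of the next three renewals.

December 29, 2009; December 30, 2009; January 5, 2010

Gaps: 1, 6, 1 days — not constant, but cyclic with period 2.
The events fall on every Tuesday and Wednesday.
The following Tuesday is December 29, 2009.
The following Wednesday is December 30, 2009.
Next Tuesday: January 5, 2010.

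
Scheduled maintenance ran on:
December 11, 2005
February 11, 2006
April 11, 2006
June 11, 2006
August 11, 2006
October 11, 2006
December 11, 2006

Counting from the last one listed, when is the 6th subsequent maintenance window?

Gaps: 62, 59, 61, 61, 61, 61 days — not constant. Every event is on the 11th of the month.
Pattern: the 11th of every 2 months.
Next: February 2007 → February 11, 2007.
Next: April 2007 → April 11, 2007.
Next: June 2007 → June 11, 2007.
Next: August 2007 → August 11, 2007.
Next: October 2007 → October 11, 2007.
December 2007: December 11, 2007.

December 11, 2007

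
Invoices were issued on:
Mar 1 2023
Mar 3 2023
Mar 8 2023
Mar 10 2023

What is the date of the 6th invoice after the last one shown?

Mar 31 2023

Gaps: 2, 5, 2 days — not constant, but cyclic with period 2.
The events fall on every Wednesday and Friday.
The following Wednesday is Mar 15 2023.
Next Friday: Mar 17 2023.
Next Wednesday: Mar 22 2023.
The following Friday is Mar 24 2023.
The following Wednesday is Mar 29 2023.
Next Friday: Mar 31 2023.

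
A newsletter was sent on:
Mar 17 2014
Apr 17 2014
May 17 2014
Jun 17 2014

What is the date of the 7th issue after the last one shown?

Jan 17 2015

Gaps: 31, 30, 31 days — not constant. Every event is on the 17th of the month.
Pattern: the 17th of each month.
Next: July 2014 → Jul 17 2014.
Next: August 2014 → Aug 17 2014.
Next: September 2014 → Sep 17 2014.
October 2014: Oct 17 2014.
Next: November 2014 → Nov 17 2014.
Next: December 2014 → Dec 17 2014.
Next: January 2015 → Jan 17 2015.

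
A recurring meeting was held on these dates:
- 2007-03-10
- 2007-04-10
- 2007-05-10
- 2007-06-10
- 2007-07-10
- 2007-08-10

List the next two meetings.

2007-09-10, 2007-10-10

Each date is the 10th; the gaps (31, 30, 31, 30, 31) track the month lengths.
The rule is the 10th of each month.
Next: September 2007 → 2007-09-10.
October 2007: 2007-10-10.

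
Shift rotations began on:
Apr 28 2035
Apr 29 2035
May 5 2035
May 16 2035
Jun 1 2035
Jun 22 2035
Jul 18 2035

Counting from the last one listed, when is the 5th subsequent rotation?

Feb 8 2036

The spacing grows by 5 each time: 1, 6, 11, 16, 21, 26 days.
Next gap: 31 days. Jul 18 2035 + 31 days = Aug 18 2035.
Next gap: 36 days. Aug 18 2035 + 36 days = Sep 23 2035.
Next gap: 41 days. Sep 23 2035 + 41 days = Nov 3 2035.
Next gap: 46 days. Nov 3 2035 + 46 days = Dec 19 2035.
Next gap: 51 days. Dec 19 2035 + 51 days = Feb 8 2036.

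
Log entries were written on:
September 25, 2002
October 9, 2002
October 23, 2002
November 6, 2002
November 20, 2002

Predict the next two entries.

The spacing is 14, 14, 14, 14 days — always 14 days.
November 20, 2002 + 14 days = December 4, 2002.
December 4, 2002 + 14 days = December 18, 2002.

December 4, 2002; December 18, 2002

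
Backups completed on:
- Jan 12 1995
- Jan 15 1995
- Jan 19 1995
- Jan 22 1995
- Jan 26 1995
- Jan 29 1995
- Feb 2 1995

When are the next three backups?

Feb 5 1995, Feb 9 1995, Feb 12 1995

The gap pattern 3, 4, 3, 4, 3, 4 repeats every 2 events.
These are the Thursdays and Sundays of each week.
The following Sunday is Feb 5 1995.
The following Thursday is Feb 9 1995.
Next Sunday: Feb 12 1995.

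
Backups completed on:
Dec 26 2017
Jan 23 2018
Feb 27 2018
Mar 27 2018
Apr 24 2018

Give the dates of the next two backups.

May 22 2018, Jun 26 2018

Gaps: 28, 35, 28, 28 days — a mix of 28 and 35. Every date is a Tuesday.
Each is the 4th Tuesday of its month.
May 2018 — 4th Tuesday is May 22 2018.
June 2018 — 4th Tuesday is Jun 26 2018.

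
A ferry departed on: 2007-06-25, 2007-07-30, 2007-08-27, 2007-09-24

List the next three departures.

2007-10-29, 2007-11-26, 2007-12-31

Every date is a Monday; gaps 35, 28, 28 days.
Each is the last Monday of its month (at least one falls on the 29th or later, ruling out '4th Monday').
Last Monday of October 2007: 2007-10-29.
November 2007 ends with Monday 2007-11-26.
Last Monday of December 2007: 2007-12-31.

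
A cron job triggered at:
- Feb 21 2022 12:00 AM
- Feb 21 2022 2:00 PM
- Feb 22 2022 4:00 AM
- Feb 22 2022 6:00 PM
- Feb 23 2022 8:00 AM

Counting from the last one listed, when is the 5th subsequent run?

Feb 26 2022 6:00 AM

Gaps: 14, 14, 14, 14 hours — each event is 14 hours after the previous one.
Feb 23 2022 8:00 AM + 14 h = Feb 23 2022 10:00 PM.
Feb 23 2022 10:00 PM + 14 h = Feb 24 2022 12:00 PM.
Feb 24 2022 12:00 PM + 14 h = Feb 25 2022 2:00 AM.
Feb 25 2022 2:00 AM + 14 h = Feb 25 2022 4:00 PM.
Feb 25 2022 4:00 PM + 14 h = Feb 26 2022 6:00 AM.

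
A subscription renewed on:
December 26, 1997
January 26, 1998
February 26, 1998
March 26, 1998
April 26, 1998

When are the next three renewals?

May 26, 1998; June 26, 1998; July 26, 1998

Gaps: 31, 31, 28, 31 days — not constant. Every event is on the 26th of the month.
Pattern: the 26th of each month.
Next: May 1998 → May 26, 1998.
June 1998: June 26, 1998.
Next: July 1998 → July 26, 1998.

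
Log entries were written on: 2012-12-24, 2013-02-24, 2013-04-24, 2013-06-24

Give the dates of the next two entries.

The day-of-month is always 24 (62, 59, 61 days between events).
So this recurs on the 24th of every 2 months.
Next: August 2013 → 2013-08-24.
October 2013: 2013-10-24.

2013-08-24, 2013-10-24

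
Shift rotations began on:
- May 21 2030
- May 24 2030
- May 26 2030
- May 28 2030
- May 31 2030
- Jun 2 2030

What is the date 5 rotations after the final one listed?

Every event lands on a Tuesday or Friday or Sunday (gaps cycle 3, 2, 2, 3, 2).
So the schedule is: every Tuesday, Friday and Sunday.
The following Tuesday is Jun 4 2030.
The following Friday is Jun 7 2030.
The following Sunday is Jun 9 2030.
The following Tuesday is Jun 11 2030.
The following Friday is Jun 14 2030.

Jun 14 2030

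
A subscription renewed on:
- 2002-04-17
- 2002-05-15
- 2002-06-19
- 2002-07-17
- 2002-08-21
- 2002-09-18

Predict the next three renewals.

2002-10-16, 2002-11-20, 2002-12-18

These are Wednesdays at 28- or 35-day spacing (28, 35, 28, 35, 28).
The pattern: 3rd Wednesday of the month.
October 2002 — 3rd Wednesday is 2002-10-16.
November 2002 — 3rd Wednesday is 2002-11-20.
3rd Wednesday of December 2002: 2002-12-18.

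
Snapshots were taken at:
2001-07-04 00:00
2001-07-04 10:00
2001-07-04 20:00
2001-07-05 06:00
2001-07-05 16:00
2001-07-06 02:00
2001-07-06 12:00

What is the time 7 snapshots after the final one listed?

2001-07-09 10:00

The interval is a steady 10 hours (10, 10, 10, 10, 10, 10).
2001-07-06 12:00 + 10 h = 2001-07-06 22:00.
2001-07-06 22:00 + 10 h = 2001-07-07 08:00.
2001-07-07 08:00 + 10 h = 2001-07-07 18:00.
2001-07-07 18:00 + 10 h = 2001-07-08 04:00.
2001-07-08 04:00 + 10 h = 2001-07-08 14:00.
2001-07-08 14:00 + 10 h = 2001-07-09 00:00.
2001-07-09 00:00 + 10 h = 2001-07-09 10:00.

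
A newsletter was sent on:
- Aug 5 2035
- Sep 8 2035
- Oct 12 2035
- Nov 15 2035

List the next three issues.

The spacing is 34, 34, 34 days — always 34 days.
Nov 15 2035 + 34 days = Dec 19 2035.
Dec 19 2035 + 34 days = Jan 22 2036.
Jan 22 2036 + 34 days = Feb 25 2036.

Dec 19 2035, Jan 22 2036, Feb 25 2036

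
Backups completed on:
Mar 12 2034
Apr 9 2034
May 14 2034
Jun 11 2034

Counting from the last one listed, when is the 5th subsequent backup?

All dates are Sundays, 28, 35, 28 days apart.
Specifically, the 2nd Sunday of each month.
July 2034 — 2nd Sunday is Jul 9 2034.
2nd Sunday of August 2034: Aug 13 2034.
2nd Sunday of September 2034: Sep 10 2034.
October 2034 — 2nd Sunday is Oct 8 2034.
2nd Sunday of November 2034: Nov 12 2034.

Nov 12 2034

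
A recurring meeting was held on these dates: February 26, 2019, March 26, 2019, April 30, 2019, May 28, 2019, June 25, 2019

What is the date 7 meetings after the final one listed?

All Tuesdays; the gaps (28, 35, 28, 28) vary with month length.
This is the last Tuesday of each month.
Last Tuesday of July 2019: July 30, 2019.
Last Tuesday of August 2019: August 27, 2019.
Last Tuesday of September 2019: September 24, 2019.
Last Tuesday of October 2019: October 29, 2019.
Last Tuesday of November 2019: November 26, 2019.
December 2019 ends with Tuesday December 31, 2019.
January 2020 ends with Tuesday January 28, 2020.

January 28, 2020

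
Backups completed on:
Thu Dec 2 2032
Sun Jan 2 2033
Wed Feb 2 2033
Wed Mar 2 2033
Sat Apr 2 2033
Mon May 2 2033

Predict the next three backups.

Thu Jun 2 2033, Sat Jul 2 2033, Tue Aug 2 2033

Each date is the 2nd; the gaps (31, 31, 28, 31, 30) track the month lengths.
The rule is the 2nd of each month.
June 2033: Thu Jun 2 2033.
Next: July 2033 → Sat Jul 2 2033.
August 2033: Tue Aug 2 2033.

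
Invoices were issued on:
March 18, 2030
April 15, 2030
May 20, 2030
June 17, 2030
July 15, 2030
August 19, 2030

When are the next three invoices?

Gaps: 28, 35, 28, 28, 35 days — a mix of 28 and 35. Every date is a Monday.
Each is the 3rd Monday of its month.
3rd Monday of September 2030: September 16, 2030.
3rd Monday of October 2030: October 21, 2030.
3rd Monday of November 2030: November 18, 2030.

September 16, 2030; October 21, 2030; November 18, 2030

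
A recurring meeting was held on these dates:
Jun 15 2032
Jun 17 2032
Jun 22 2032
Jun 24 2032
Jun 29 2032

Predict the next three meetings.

The gap pattern 2, 5, 2, 5 repeats every 2 events.
These are the Tuesdays and Thursdays of each week.
Next Thursday: Jul 1 2032.
The following Tuesday is Jul 6 2032.
The following Thursday is Jul 8 2032.

Jul 1 2032, Jul 6 2032, Jul 8 2032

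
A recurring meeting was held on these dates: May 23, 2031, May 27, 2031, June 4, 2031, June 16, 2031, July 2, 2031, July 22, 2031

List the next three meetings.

August 15, 2031; September 12, 2031; October 14, 2031

Gaps: 4, 8, 12, 16, 20 days — each gap is 4 larger than the previous one.
Next gap: 24 days. July 22, 2031 + 24 days = August 15, 2031.
Next gap: 28 days. August 15, 2031 + 28 days = September 12, 2031.
Next gap: 32 days. September 12, 2031 + 32 days = October 14, 2031.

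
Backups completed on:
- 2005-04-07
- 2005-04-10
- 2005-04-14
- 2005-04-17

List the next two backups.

2005-04-21, 2005-04-24

The gap pattern 3, 4, 3 repeats every 2 events.
These are the Thursdays and Sundays of each week.
The following Thursday is 2005-04-21.
Next Sunday: 2005-04-24.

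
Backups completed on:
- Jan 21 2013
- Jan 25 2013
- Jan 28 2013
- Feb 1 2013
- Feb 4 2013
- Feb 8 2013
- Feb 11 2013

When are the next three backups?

The gap pattern 4, 3, 4, 3, 4, 3 repeats every 2 events.
These are the Mondays and Fridays of each week.
The following Friday is Feb 15 2013.
Next Monday: Feb 18 2013.
The following Friday is Feb 22 2013.

Feb 15 2013, Feb 18 2013, Feb 22 2013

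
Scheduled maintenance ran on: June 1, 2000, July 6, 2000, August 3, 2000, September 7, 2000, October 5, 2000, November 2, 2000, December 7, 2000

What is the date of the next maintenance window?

January 4, 2001

These are Thursdays at 28- or 35-day spacing (35, 28, 35, 28, 28, 35).
The pattern: 1st Thursday of the month.
January 2001 — 1st Thursday is January 4, 2001.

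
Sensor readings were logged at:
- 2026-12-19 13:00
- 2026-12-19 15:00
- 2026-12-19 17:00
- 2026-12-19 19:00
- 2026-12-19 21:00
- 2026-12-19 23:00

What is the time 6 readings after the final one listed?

2026-12-20 11:00

Gaps: 2, 2, 2, 2, 2 hours — each event is 2 hours after the previous one.
2026-12-19 23:00 + 2 h = 2026-12-20 01:00.
2026-12-20 01:00 + 2 h = 2026-12-20 03:00.
2026-12-20 03:00 + 2 h = 2026-12-20 05:00.
2026-12-20 05:00 + 2 h = 2026-12-20 07:00.
2026-12-20 07:00 + 2 h = 2026-12-20 09:00.
2026-12-20 09:00 + 2 h = 2026-12-20 11:00.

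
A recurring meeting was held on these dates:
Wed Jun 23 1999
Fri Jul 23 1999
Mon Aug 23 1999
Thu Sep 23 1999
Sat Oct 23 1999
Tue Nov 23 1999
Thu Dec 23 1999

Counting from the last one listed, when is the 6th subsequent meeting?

Fri Jun 23 2000

The day-of-month is always 23 (30, 31, 31, 30, 31, 30 days between events).
So this recurs on the 23rd of each month.
Next: January 2000 → Sun Jan 23 2000.
February 2000: Wed Feb 23 2000.
Next: March 2000 → Thu Mar 23 2000.
April 2000: Sun Apr 23 2000.
Next: May 2000 → Tue May 23 2000.
June 2000: Fri Jun 23 2000.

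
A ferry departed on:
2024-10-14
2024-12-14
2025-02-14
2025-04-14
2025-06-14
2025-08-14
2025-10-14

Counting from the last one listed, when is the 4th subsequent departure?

Each date is the 14th; the gaps (61, 62, 59, 61, 61, 61) track the month lengths.
The rule is the 14th of every 2 months.
Next: December 2025 → 2025-12-14.
Next: February 2026 → 2026-02-14.
April 2026: 2026-04-14.
June 2026: 2026-06-14.

2026-06-14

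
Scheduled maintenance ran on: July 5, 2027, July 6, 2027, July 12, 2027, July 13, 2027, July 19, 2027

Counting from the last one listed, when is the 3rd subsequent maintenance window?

July 27, 2027

The gap pattern 1, 6, 1, 6 repeats every 2 events.
These are the Mondays and Tuesdays of each week.
Next Tuesday: July 20, 2027.
Next Monday: July 26, 2027.
The following Tuesday is July 27, 2027.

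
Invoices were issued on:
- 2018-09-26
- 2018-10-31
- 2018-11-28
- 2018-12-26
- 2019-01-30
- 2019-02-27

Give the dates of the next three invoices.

These are Wednesdays with 35, 28, 28, 35, 28-day gaps.
Each is the final Wednesday of its month — 2018-10-31 is past the 28th, so '4th Wednesday' doesn't fit.
March 2019 ends with Wednesday 2019-03-27.
April 2019 ends with Wednesday 2019-04-24.
May 2019 ends with Wednesday 2019-05-29.

2019-03-27, 2019-04-24, 2019-05-29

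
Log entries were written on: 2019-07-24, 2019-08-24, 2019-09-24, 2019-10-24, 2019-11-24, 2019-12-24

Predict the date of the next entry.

2020-01-24

The day-of-month is always 24 (31, 31, 30, 31, 30 days between events).
So this recurs on the 24th of each month.
January 2020: 2020-01-24.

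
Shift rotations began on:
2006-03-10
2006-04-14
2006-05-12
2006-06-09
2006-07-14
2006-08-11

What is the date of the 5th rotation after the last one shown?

All dates are Fridays, 35, 28, 28, 35, 28 days apart.
Specifically, the 2nd Friday of each month.
2nd Friday of September 2006: 2006-09-08.
2nd Friday of October 2006: 2006-10-13.
November 2006 — 2nd Friday is 2006-11-10.
2nd Friday of December 2006: 2006-12-08.
2nd Friday of January 2007: 2007-01-12.

2007-01-12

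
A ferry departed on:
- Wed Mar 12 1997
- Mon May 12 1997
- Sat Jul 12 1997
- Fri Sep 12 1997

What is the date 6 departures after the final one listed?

Sat Sep 12 1998

Each date is the 12th; the gaps (61, 61, 62) track the month lengths.
The rule is the 12th of every 2 months.
Next: November 1997 → Wed Nov 12 1997.
January 1998: Mon Jan 12 1998.
March 1998: Thu Mar 12 1998.
Next: May 1998 → Tue May 12 1998.
Next: July 1998 → Sun Jul 12 1998.
Next: September 1998 → Sat Sep 12 1998.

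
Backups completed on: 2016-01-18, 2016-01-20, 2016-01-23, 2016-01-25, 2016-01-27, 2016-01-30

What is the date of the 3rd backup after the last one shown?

The gap pattern 2, 3, 2, 2, 3 repeats every 3 events.
These are the Mondays, Wednesdays and Saturdays of each week.
The following Monday is 2016-02-01.
The following Wednesday is 2016-02-03.
The following Saturday is 2016-02-06.

2016-02-06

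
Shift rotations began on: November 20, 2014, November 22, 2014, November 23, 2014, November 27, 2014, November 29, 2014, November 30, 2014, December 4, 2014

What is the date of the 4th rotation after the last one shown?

The gap pattern 2, 1, 4, 2, 1, 4 repeats every 3 events.
These are the Thursdays, Saturdays and Sundays of each week.
Next Saturday: December 6, 2014.
The following Sunday is December 7, 2014.
Next Thursday: December 11, 2014.
The following Saturday is December 13, 2014.

December 13, 2014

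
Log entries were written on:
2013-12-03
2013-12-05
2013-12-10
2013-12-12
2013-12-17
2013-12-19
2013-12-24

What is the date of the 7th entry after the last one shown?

2014-01-16

Gaps: 2, 5, 2, 5, 2, 5 days — not constant, but cyclic with period 2.
The events fall on every Tuesday and Thursday.
The following Thursday is 2013-12-26.
Next Tuesday: 2013-12-31.
Next Thursday: 2014-01-02.
Next Tuesday: 2014-01-07.
The following Thursday is 2014-01-09.
The following Tuesday is 2014-01-14.
The following Thursday is 2014-01-16.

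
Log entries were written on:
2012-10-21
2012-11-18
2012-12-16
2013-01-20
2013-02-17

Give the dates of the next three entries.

2013-03-17, 2013-04-21, 2013-05-19

All dates are Sundays, 28, 28, 35, 28 days apart.
Specifically, the 3rd Sunday of each month.
3rd Sunday of March 2013: 2013-03-17.
3rd Sunday of April 2013: 2013-04-21.
May 2013 — 3rd Sunday is 2013-05-19.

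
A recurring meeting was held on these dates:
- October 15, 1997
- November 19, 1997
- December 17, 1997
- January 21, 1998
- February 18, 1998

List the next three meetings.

Gaps: 35, 28, 35, 28 days — a mix of 28 and 35. Every date is a Wednesday.
Each is the 3rd Wednesday of its month.
3rd Wednesday of March 1998: March 18, 1998.
April 1998 — 3rd Wednesday is April 15, 1998.
3rd Wednesday of May 1998: May 20, 1998.

March 18, 1998; April 15, 1998; May 20, 1998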